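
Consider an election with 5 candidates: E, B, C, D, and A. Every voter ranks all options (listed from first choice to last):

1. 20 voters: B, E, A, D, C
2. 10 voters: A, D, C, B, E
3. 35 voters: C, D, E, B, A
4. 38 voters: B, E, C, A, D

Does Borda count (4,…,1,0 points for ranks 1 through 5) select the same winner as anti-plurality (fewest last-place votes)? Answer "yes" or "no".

Borda — scores: E 244, B 277, C 236, D 155, A 118. Winner: B.
Anti-plurality — last-place votes: E 10, B 0, C 20, D 38, A 35. Winner: B.
The two methods agree.

yes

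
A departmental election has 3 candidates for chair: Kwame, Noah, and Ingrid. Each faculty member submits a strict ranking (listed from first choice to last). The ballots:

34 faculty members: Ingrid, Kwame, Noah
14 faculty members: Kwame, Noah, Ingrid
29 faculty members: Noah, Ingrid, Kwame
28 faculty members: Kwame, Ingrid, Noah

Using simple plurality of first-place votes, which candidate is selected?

Kwame

First-place votes: Kwame 42, Noah 29, Ingrid 34.
Kwame has the most first-place votes.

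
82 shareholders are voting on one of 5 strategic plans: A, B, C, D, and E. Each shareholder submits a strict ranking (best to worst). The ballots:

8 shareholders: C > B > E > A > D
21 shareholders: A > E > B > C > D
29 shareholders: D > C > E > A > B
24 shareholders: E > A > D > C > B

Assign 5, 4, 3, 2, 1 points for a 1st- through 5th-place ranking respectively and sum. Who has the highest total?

A: 8·2 + 21·5 + 29·2 + 24·4 = 275
B: 8·4 + 21·3 + 29·1 + 24·1 = 148
C: 8·5 + 21·2 + 29·4 + 24·2 = 246
D: 8·1 + 21·1 + 29·5 + 24·3 = 246
E: 8·3 + 21·4 + 29·3 + 24·5 = 315
E has the highest Borda score (315).

E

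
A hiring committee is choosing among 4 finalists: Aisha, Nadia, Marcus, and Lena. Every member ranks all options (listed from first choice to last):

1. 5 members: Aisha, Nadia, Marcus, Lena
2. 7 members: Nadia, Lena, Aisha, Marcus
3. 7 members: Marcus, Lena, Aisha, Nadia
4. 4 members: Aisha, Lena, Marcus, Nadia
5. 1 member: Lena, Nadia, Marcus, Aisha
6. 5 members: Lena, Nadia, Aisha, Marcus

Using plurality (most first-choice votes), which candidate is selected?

Aisha

First-place votes: Aisha 9, Nadia 7, Marcus 7, Lena 6.
Aisha has the most first-place votes.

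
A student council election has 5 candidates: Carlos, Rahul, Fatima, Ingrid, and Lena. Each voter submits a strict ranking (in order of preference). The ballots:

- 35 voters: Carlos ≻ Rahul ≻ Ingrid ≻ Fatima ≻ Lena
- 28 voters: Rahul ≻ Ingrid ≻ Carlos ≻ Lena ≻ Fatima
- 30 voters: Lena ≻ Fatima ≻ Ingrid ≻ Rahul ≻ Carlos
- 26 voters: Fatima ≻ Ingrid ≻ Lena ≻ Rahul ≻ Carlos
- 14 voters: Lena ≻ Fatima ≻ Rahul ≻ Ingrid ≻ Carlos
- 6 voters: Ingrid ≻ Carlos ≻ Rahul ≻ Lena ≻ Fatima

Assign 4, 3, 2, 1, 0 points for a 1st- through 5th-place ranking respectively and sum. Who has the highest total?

Ingrid

Carlos: 35·4 + 28·2 + 30·0 + 26·0 + 14·0 + 6·3 = 214
Rahul: 35·3 + 28·4 + 30·1 + 26·1 + 14·2 + 6·2 = 313
Fatima: 35·1 + 28·0 + 30·3 + 26·4 + 14·3 + 6·0 = 271
Ingrid: 35·2 + 28·3 + 30·2 + 26·3 + 14·1 + 6·4 = 330
Lena: 35·0 + 28·1 + 30·4 + 26·2 + 14·4 + 6·1 = 262
Ingrid has the highest Borda score (330).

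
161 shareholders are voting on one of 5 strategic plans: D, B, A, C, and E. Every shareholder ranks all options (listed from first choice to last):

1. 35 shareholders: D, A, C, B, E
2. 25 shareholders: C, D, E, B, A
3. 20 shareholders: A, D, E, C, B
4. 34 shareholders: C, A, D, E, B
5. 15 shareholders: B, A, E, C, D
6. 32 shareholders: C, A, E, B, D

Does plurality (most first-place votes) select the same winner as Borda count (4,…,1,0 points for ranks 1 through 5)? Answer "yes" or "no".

yes

Plurality — first-place votes: D 35, B 15, A 20, C 91, E 0. Winner: C.
Borda — scores: D 343, B 152, A 428, C 469, E 218. Winner: C.
The two methods agree.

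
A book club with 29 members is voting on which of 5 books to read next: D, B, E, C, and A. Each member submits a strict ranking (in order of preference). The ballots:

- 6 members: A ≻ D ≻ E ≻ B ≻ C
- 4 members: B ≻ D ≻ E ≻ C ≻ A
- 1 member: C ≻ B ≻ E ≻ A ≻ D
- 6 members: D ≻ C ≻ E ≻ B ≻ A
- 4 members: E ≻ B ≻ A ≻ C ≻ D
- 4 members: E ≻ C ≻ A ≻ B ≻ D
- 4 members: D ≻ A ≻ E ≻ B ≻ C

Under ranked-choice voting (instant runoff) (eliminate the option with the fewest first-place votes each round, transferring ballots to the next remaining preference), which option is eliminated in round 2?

B

Round 1: D 10, B 4, E 8, C 1, A 6. Eliminate C.
Round 2: D 10, B 5, E 8, A 6. Eliminate B.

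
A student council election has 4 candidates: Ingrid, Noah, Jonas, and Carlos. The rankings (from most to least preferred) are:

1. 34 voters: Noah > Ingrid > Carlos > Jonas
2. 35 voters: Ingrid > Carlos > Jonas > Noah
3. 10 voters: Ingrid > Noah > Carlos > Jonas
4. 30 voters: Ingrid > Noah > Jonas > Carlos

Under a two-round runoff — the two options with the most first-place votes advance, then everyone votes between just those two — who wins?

Round 1 first-place votes: Ingrid 75, Noah 34, Jonas 0, Carlos 0.
Ingrid and Noah advance.
Runoff: Ingrid is preferred to Noah by 75 voters; Noah by 34.
Ingrid wins the runoff.

Ingrid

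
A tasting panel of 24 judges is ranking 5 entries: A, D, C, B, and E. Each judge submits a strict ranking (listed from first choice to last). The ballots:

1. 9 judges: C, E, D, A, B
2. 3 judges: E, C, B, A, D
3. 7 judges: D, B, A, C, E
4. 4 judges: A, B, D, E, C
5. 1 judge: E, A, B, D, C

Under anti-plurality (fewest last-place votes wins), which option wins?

A

Last-place votes: A 0, D 3, C 5, B 9, E 7.
A is ranked last by the fewest voters, so A wins.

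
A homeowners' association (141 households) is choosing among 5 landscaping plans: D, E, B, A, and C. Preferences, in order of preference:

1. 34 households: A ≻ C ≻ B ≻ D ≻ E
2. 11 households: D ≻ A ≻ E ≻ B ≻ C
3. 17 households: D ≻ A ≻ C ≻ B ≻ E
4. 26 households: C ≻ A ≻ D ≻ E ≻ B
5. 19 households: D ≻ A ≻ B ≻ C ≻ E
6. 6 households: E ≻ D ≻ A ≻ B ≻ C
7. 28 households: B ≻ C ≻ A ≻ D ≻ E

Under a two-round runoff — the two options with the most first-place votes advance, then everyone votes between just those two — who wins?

Round 1 first-place votes: D 47, E 6, B 28, A 34, C 26.
D and A advance.
Runoff: D is preferred to A by 53 voters; A by 88.
A wins the runoff.

A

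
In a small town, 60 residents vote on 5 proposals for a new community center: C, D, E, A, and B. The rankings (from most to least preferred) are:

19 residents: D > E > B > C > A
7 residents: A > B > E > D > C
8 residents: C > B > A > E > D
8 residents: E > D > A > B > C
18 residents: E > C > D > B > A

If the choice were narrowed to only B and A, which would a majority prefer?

Voters preferring B to A: 45; preferring A to B: 15.
B wins the head-to-head.

B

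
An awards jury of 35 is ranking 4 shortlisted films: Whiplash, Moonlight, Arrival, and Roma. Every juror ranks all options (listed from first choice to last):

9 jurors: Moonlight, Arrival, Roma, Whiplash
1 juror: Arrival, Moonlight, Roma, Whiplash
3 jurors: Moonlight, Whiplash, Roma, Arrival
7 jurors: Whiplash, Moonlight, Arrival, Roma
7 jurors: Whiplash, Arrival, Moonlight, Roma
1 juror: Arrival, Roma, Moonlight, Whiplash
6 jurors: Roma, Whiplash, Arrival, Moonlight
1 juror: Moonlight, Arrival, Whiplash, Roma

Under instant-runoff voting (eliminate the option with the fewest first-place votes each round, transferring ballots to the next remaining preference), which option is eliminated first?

Arrival

Round 1: Whiplash 14, Moonlight 13, Arrival 2, Roma 6. Eliminate Arrival.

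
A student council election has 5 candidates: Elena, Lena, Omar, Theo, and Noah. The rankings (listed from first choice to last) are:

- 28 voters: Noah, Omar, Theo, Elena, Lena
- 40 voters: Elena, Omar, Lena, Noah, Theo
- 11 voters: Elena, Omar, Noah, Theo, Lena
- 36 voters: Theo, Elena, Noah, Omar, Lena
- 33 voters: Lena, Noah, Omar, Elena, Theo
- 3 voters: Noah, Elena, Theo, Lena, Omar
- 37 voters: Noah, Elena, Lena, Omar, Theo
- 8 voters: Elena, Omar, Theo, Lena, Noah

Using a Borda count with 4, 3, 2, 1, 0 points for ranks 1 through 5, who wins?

Elena: 28·1 + 40·4 + 11·4 + 36·3 + 33·1 + 3·3 + 37·3 + 8·4 = 525
Lena: 28·0 + 40·2 + 11·0 + 36·0 + 33·4 + 3·1 + 37·2 + 8·1 = 297
Omar: 28·3 + 40·3 + 11·3 + 36·1 + 33·2 + 3·0 + 37·1 + 8·3 = 400
Theo: 28·2 + 40·0 + 11·1 + 36·4 + 33·0 + 3·2 + 37·0 + 8·2 = 233
Noah: 28·4 + 40·1 + 11·2 + 36·2 + 33·3 + 3·4 + 37·4 + 8·0 = 505
Elena has the highest Borda score (525).

Elena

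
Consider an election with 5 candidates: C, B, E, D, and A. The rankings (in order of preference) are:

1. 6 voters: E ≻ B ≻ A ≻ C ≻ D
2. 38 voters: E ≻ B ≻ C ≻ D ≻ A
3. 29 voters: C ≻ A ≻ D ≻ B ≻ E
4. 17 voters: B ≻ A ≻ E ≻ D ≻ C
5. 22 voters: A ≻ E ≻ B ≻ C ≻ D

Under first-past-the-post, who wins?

E

First-place votes: C 29, B 17, E 44, D 0, A 22.
E has the most first-place votes.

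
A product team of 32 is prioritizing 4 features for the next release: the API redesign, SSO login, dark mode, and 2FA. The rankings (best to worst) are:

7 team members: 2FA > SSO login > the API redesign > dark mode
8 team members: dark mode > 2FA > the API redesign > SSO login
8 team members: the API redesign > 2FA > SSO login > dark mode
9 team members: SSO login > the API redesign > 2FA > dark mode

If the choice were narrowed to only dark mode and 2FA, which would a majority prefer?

2FA

Voters preferring dark mode to 2FA: 8; preferring 2FA to dark mode: 24.
2FA wins the head-to-head.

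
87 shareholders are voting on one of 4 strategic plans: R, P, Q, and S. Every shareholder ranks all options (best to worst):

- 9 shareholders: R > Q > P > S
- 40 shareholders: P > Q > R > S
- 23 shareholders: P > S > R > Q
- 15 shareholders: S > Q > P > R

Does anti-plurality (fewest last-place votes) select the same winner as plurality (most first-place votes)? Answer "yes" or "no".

Anti-plurality — last-place votes: R 15, P 0, Q 23, S 49. Winner: P.
Plurality — first-place votes: R 9, P 63, Q 0, S 15. Winner: P.
The two methods agree.

yes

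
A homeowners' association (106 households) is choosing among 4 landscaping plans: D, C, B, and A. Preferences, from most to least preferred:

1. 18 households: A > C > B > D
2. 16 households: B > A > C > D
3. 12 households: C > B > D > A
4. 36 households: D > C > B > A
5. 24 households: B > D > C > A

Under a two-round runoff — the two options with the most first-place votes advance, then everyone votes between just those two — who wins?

B

Round 1 first-place votes: D 36, C 12, B 40, A 18.
B and D advance.
Runoff: B is preferred to D by 70 voters; D by 36.
B wins the runoff.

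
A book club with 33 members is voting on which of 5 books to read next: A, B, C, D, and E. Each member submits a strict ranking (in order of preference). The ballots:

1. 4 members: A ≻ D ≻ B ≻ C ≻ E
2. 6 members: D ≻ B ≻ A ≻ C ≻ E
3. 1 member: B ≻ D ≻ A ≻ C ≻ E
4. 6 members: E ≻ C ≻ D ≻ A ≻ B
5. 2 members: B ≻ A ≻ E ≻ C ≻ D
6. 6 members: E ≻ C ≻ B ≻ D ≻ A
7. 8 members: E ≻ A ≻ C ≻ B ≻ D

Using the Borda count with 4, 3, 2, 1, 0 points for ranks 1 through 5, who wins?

E

A: 4·4 + 6·2 + 1·2 + 6·1 + 2·3 + 6·0 + 8·3 = 66
B: 4·2 + 6·3 + 1·4 + 6·0 + 2·4 + 6·2 + 8·1 = 58
C: 4·1 + 6·1 + 1·1 + 6·3 + 2·1 + 6·3 + 8·2 = 65
D: 4·3 + 6·4 + 1·3 + 6·2 + 2·0 + 6·1 + 8·0 = 57
E: 4·0 + 6·0 + 1·0 + 6·4 + 2·2 + 6·4 + 8·4 = 84
E has the highest Borda score (84).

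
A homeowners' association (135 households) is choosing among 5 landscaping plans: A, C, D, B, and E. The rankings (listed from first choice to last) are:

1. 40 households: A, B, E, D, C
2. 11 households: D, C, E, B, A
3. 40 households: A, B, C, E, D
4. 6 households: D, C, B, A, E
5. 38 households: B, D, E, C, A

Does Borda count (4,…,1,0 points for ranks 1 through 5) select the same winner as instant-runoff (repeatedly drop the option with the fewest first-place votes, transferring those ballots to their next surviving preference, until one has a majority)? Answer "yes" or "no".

Borda — scores: A 326, C 169, D 222, B 415, E 218. Winner: B.
Instant-runoff — R1 A 80, C 0, D 17, B 38, E 0 (A winner). Winner: A.
The two methods disagree.

no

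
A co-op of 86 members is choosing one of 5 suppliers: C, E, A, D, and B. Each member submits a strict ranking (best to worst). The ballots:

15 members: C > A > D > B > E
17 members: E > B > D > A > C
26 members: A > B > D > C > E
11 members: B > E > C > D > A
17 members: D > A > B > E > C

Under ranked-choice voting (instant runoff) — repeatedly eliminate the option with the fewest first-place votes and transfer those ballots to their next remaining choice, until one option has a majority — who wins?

Round 1: C 15, E 17, A 26, D 17, B 11. Eliminate B.
Round 2: C 15, E 28, A 26, D 17. Eliminate C.
Round 3: E 28, A 41, D 17. Eliminate D.
Round 4: E 28, A 58. A has a majority.

A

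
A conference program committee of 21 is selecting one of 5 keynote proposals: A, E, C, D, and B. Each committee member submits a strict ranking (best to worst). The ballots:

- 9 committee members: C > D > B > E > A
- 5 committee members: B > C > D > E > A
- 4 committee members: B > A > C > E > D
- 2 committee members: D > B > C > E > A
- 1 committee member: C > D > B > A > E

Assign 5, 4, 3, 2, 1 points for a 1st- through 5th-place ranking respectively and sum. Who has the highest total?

A: 9·1 + 5·1 + 4·4 + 2·1 + 1·2 = 34
E: 9·2 + 5·2 + 4·2 + 2·2 + 1·1 = 41
C: 9·5 + 5·4 + 4·3 + 2·3 + 1·5 = 88
D: 9·4 + 5·3 + 4·1 + 2·5 + 1·4 = 69
B: 9·3 + 5·5 + 4·5 + 2·4 + 1·3 = 83
C has the highest Borda score (88).

C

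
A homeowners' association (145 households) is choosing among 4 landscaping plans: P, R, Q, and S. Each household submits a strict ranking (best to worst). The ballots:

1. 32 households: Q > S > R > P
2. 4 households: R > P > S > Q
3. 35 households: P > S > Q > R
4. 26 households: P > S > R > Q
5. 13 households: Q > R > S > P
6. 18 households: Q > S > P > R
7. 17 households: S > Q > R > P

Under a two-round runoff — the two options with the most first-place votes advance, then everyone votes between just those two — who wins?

Q

Round 1 first-place votes: P 61, R 4, Q 63, S 17.
Q and P advance.
Runoff: Q is preferred to P by 80 voters; P by 65.
Q wins the runoff.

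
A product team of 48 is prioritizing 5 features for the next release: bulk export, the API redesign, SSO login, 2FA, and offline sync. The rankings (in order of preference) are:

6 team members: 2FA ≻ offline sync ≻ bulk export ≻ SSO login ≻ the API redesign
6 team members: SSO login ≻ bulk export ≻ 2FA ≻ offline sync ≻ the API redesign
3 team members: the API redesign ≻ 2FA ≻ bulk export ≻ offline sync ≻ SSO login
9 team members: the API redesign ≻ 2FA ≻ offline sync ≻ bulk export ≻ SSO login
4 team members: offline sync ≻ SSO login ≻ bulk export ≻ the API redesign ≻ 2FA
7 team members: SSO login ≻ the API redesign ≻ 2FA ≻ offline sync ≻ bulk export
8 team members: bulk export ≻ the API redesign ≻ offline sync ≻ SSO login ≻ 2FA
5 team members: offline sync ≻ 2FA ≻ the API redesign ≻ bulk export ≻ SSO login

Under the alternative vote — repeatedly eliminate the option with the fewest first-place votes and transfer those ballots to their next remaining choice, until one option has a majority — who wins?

the API redesign

Round 1: bulk export 8, the API redesign 12, SSO login 13, 2FA 6, offline sync 9. Eliminate 2FA.
Round 2: bulk export 8, the API redesign 12, SSO login 13, offline sync 15. Eliminate bulk export.
Round 3: the API redesign 20, SSO login 13, offline sync 15. Eliminate SSO login.
Round 4: the API redesign 27, offline sync 21. The API redesign has a majority.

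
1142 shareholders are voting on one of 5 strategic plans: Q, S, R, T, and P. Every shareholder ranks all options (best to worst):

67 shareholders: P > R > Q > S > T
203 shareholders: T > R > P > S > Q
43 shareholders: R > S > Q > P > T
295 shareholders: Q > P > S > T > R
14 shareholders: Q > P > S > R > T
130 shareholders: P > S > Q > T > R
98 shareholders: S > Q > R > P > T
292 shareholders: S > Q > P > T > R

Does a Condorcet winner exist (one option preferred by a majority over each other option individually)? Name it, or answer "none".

Checking pairwise contests:
S beats Q 766–376.
P beats S 709–433.
Q beats R 829–313.
Q beats T 939–203.
Q beats P 742–400.
Every option loses at least one head-to-head, so there is no Condorcet winner.

none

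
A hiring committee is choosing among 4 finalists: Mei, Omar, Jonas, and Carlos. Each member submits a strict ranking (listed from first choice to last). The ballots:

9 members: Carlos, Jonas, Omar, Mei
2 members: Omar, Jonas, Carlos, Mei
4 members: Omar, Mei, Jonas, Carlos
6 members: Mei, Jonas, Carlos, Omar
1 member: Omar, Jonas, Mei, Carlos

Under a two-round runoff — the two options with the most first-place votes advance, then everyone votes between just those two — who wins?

Carlos

Round 1 first-place votes: Mei 6, Omar 7, Jonas 0, Carlos 9.
Carlos and Omar advance.
Runoff: Carlos is preferred to Omar by 15 voters; Omar by 7.
Carlos wins the runoff.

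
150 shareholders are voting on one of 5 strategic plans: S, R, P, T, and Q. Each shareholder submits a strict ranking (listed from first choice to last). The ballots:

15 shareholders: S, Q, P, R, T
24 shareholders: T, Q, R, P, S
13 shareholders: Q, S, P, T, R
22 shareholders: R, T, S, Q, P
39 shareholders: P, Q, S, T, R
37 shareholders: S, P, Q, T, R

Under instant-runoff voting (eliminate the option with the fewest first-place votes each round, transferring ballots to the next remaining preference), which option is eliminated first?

Round 1: S 52, R 22, P 39, T 24, Q 13. Eliminate Q.

Q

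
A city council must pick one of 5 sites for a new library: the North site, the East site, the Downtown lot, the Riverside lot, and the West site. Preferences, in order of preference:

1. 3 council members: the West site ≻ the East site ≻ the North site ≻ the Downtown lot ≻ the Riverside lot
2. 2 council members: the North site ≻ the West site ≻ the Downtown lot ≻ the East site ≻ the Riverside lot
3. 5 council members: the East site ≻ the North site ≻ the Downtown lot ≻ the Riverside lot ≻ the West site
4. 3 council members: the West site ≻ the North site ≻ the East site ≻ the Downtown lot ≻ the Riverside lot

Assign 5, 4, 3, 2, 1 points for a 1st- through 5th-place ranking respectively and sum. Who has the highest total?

the North site: 3·3 + 2·5 + 5·4 + 3·4 = 51
the East site: 3·4 + 2·2 + 5·5 + 3·3 = 50
the Downtown lot: 3·2 + 2·3 + 5·3 + 3·2 = 33
the Riverside lot: 3·1 + 2·1 + 5·2 + 3·1 = 18
the West site: 3·5 + 2·4 + 5·1 + 3·5 = 43
the North site has the highest Borda score (51).

the North site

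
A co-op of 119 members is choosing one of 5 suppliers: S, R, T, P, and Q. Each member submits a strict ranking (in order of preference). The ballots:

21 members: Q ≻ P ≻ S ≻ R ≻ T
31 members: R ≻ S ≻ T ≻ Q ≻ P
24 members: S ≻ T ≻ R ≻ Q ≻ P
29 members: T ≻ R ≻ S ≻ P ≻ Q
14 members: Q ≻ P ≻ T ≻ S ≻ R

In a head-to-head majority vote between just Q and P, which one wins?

Q

Voters preferring Q to P: 90; preferring P to Q: 29.
Q wins the head-to-head.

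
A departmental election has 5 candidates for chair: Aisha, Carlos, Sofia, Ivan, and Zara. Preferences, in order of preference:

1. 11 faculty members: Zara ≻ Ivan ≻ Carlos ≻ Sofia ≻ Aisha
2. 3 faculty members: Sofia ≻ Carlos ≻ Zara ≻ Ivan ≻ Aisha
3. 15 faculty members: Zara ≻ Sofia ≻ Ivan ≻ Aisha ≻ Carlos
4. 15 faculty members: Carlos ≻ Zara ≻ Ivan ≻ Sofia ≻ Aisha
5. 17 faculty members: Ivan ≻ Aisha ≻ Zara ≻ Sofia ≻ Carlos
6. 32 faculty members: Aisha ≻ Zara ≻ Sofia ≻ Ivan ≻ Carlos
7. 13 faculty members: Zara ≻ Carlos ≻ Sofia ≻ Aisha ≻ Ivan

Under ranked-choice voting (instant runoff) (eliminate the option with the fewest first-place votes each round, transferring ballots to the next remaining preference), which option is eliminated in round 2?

Round 1: Aisha 32, Carlos 15, Sofia 3, Ivan 17, Zara 39. Eliminate Sofia.
Round 2: Aisha 32, Carlos 18, Ivan 17, Zara 39. Eliminate Ivan.

Ivan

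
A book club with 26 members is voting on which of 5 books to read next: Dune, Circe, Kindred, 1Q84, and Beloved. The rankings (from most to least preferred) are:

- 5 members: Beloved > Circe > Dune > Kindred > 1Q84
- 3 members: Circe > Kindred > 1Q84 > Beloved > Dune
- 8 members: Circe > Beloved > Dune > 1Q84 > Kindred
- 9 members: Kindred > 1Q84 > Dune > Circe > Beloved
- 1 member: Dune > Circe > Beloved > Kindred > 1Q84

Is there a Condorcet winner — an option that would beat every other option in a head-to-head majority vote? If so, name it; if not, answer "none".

Circe vs Dune: 16–10 for Circe.
Circe vs Kindred: 17–9 for Circe.
Circe vs 1Q84: 17–9 for Circe.
Circe vs Beloved: 21–5 for Circe.
Circe beats every other option head-to-head.

Circe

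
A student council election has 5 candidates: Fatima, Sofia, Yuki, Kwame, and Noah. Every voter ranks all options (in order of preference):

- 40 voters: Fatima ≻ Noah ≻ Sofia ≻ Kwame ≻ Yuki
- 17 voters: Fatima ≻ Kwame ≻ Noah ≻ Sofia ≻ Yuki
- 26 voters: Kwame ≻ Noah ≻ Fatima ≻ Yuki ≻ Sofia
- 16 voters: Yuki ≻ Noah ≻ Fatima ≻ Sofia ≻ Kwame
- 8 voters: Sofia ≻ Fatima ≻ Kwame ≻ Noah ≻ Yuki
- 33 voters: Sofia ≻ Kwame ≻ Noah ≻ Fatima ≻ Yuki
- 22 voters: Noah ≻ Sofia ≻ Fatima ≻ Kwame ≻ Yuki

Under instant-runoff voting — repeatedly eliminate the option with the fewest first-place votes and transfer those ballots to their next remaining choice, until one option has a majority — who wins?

Noah

Round 1: Fatima 57, Sofia 41, Yuki 16, Kwame 26, Noah 22. Eliminate Yuki.
Round 2: Fatima 57, Sofia 41, Kwame 26, Noah 38. Eliminate Kwame.
Round 3: Fatima 57, Sofia 41, Noah 64. Eliminate Sofia.
Round 4: Fatima 65, Noah 97. Noah has a majority.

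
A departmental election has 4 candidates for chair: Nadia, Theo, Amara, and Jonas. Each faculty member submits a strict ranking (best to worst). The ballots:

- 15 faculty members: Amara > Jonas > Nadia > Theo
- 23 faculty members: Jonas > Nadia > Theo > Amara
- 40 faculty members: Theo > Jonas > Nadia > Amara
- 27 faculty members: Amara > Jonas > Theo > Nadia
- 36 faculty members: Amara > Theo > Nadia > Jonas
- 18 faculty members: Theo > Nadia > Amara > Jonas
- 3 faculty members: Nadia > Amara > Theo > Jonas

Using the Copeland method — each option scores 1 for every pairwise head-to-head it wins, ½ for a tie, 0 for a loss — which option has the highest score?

Nadia: beats Amara; loses to Theo and Jonas → score 1.
Theo: beats Nadia and Jonas; ties Amara → score 2.5.
Amara: beats Jonas; ties Theo; loses to Nadia → score 1.5.
Jonas: beats Nadia; loses to Theo and Amara → score 1.
Theo has the best pairwise record.

Theo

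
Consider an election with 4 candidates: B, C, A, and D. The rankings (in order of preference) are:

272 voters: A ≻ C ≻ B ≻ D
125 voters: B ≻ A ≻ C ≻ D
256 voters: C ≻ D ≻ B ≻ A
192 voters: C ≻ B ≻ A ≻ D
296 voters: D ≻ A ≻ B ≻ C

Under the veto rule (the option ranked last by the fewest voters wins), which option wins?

B

Last-place votes: B 0, C 296, A 256, D 589.
B is ranked last by the fewest voters, so B wins.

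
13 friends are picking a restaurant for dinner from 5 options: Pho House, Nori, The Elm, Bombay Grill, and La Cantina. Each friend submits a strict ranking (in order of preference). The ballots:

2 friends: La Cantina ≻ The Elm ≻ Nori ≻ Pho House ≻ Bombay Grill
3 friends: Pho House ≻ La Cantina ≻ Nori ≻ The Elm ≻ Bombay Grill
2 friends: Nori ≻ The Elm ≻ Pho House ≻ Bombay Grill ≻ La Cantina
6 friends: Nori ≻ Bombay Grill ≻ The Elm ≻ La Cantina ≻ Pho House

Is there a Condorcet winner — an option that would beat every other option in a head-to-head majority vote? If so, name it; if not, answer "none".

Nori

Nori vs Pho House: 10–3 for Nori.
Nori vs The Elm: 11–2 for Nori.
Nori vs Bombay Grill: 13–0 for Nori.
Nori vs La Cantina: 8–5 for Nori.
Nori beats every other option head-to-head.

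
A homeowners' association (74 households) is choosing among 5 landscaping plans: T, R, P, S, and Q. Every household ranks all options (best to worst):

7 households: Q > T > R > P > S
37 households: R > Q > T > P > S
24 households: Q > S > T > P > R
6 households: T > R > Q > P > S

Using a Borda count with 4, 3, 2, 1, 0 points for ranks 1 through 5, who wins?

Q

T: 7·3 + 37·2 + 24·2 + 6·4 = 167
R: 7·2 + 37·4 + 24·0 + 6·3 = 180
P: 7·1 + 37·1 + 24·1 + 6·1 = 74
S: 7·0 + 37·0 + 24·3 + 6·0 = 72
Q: 7·4 + 37·3 + 24·4 + 6·2 = 247
Q has the highest Borda score (247).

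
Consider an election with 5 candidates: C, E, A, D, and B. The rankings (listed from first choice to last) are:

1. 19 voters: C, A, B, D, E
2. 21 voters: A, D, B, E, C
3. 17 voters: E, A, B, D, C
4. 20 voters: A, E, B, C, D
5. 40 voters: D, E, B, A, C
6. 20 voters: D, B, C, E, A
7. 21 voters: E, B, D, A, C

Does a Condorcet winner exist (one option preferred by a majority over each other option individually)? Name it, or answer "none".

D

D vs C: 119–39 for D.
D vs E: 100–58 for D.
D vs A: 81–77 for D.
D vs B: 81–77 for D.
D beats every other option head-to-head.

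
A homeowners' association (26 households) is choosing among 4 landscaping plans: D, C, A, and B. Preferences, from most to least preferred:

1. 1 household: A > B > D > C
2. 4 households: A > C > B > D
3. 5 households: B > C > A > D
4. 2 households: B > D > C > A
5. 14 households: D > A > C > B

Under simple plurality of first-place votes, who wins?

First-place votes: D 14, C 0, A 5, B 7.
D has the most first-place votes.

D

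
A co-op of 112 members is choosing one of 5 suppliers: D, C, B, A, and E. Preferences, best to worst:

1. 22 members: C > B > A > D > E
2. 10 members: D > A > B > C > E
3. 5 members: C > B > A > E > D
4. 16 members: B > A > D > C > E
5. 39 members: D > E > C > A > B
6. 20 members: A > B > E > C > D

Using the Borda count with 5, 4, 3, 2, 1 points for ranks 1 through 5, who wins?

A

D: 22·2 + 10·5 + 5·1 + 16·3 + 39·5 + 20·1 = 362
C: 22·5 + 10·2 + 5·5 + 16·2 + 39·3 + 20·2 = 344
B: 22·4 + 10·3 + 5·4 + 16·5 + 39·1 + 20·4 = 337
A: 22·3 + 10·4 + 5·3 + 16·4 + 39·2 + 20·5 = 363
E: 22·1 + 10·1 + 5·2 + 16·1 + 39·4 + 20·3 = 274
A has the highest Borda score (363).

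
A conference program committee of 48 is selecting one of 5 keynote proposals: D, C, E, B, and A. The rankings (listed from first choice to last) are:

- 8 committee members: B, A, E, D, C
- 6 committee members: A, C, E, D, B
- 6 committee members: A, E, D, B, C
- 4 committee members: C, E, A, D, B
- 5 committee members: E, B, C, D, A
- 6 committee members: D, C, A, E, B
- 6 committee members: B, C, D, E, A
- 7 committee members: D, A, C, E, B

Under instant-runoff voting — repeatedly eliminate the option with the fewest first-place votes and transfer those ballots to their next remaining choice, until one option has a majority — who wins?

Round 1: D 13, C 4, E 5, B 14, A 12. Eliminate C.
Round 2: D 13, E 9, B 14, A 12. Eliminate E.
Round 3: D 13, B 19, A 16. Eliminate D.
Round 4: B 19, A 29. A has a majority.

A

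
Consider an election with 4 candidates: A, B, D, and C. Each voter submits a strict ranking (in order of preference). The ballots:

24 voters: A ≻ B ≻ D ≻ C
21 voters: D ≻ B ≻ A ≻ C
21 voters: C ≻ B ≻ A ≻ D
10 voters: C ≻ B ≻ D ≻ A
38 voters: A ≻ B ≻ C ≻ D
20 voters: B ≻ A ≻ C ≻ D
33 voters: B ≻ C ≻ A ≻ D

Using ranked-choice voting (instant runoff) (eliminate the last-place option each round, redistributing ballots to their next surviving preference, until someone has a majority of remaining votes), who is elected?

Round 1: A 62, B 53, D 21, C 31. Eliminate D.
Round 2: A 62, B 74, C 31. Eliminate C.
Round 3: A 62, B 105. B has a majority.

B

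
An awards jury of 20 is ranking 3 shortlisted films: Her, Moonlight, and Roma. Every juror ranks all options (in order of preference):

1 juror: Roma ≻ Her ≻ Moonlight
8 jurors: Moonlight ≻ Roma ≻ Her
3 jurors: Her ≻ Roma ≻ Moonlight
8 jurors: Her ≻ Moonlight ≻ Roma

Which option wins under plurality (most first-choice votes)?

Her

First-place votes: Her 11, Moonlight 8, Roma 1.
Her has the most first-place votes.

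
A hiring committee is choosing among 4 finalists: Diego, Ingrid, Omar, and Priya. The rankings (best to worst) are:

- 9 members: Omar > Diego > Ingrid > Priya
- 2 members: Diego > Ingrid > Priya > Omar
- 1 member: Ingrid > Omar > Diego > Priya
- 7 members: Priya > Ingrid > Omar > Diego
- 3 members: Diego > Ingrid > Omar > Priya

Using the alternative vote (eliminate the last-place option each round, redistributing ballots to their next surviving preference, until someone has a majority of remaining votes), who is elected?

Omar

Round 1: Diego 5, Ingrid 1, Omar 9, Priya 7. Eliminate Ingrid.
Round 2: Diego 5, Omar 10, Priya 7. Eliminate Diego.
Round 3: Omar 13, Priya 9. Omar has a majority.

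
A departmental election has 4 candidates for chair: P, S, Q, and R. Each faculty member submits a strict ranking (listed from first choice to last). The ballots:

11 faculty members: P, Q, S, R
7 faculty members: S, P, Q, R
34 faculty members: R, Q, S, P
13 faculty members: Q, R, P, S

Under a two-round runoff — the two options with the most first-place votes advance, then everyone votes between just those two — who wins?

R

Round 1 first-place votes: P 11, S 7, Q 13, R 34.
R and Q advance.
Runoff: R is preferred to Q by 34 voters; Q by 31.
R wins the runoff.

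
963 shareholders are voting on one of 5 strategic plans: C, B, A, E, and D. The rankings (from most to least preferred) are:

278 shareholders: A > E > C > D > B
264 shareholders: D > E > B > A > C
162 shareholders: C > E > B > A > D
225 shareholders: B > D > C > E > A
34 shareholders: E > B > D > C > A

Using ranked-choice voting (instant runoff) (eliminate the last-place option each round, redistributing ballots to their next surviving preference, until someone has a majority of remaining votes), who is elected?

B

Round 1: C 162, B 225, A 278, E 34, D 264. Eliminate E.
Round 2: C 162, B 259, A 278, D 264. Eliminate C.
Round 3: B 421, A 278, D 264. Eliminate D.
Round 4: B 685, A 278. B has a majority.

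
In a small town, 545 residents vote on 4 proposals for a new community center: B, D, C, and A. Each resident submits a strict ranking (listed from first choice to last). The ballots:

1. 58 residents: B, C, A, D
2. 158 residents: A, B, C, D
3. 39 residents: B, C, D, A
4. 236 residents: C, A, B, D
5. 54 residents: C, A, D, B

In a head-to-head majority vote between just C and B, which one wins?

C

Voters preferring C to B: 290; preferring B to C: 255.
C wins the head-to-head.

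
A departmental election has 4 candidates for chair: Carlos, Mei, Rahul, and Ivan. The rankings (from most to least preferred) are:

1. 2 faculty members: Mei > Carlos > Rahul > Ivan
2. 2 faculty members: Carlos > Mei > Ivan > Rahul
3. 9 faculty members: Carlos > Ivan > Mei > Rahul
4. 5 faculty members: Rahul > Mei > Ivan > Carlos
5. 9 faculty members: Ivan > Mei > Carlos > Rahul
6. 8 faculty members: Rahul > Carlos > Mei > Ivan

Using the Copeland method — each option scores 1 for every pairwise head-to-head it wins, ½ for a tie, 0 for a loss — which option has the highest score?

Carlos: beats Mei, Rahul, and Ivan → score 3.
Mei: beats Rahul; loses to Carlos and Ivan → score 1.
Rahul: loses to Carlos, Mei, and Ivan → score 0.
Ivan: beats Mei and Rahul; loses to Carlos → score 2.
Carlos has the best pairwise record.

Carlos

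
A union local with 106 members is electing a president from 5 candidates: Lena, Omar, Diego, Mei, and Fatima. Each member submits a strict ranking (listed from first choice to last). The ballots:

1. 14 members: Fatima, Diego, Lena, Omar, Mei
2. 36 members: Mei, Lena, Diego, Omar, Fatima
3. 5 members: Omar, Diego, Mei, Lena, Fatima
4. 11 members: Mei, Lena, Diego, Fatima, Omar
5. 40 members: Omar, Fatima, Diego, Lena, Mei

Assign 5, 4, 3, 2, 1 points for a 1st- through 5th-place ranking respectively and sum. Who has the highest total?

Lena: 14·3 + 36·4 + 5·2 + 11·4 + 40·2 = 320
Omar: 14·2 + 36·2 + 5·5 + 11·1 + 40·5 = 336
Diego: 14·4 + 36·3 + 5·4 + 11·3 + 40·3 = 337
Mei: 14·1 + 36·5 + 5·3 + 11·5 + 40·1 = 304
Fatima: 14·5 + 36·1 + 5·1 + 11·2 + 40·4 = 293
Diego has the highest Borda score (337).

Diego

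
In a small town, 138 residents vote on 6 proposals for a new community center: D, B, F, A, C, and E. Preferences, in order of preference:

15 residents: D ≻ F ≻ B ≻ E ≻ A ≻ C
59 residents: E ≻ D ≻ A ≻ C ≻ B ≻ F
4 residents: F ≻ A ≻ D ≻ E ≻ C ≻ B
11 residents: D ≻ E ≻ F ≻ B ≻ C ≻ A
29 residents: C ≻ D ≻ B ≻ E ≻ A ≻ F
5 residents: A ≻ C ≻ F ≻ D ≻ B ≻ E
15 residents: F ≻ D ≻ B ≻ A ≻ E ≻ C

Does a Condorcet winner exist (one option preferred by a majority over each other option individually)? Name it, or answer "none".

D

D vs B: 138–0 for D.
D vs F: 114–24 for D.
D vs A: 129–9 for D.
D vs C: 104–34 for D.
D vs E: 79–59 for D.
D beats every other option head-to-head.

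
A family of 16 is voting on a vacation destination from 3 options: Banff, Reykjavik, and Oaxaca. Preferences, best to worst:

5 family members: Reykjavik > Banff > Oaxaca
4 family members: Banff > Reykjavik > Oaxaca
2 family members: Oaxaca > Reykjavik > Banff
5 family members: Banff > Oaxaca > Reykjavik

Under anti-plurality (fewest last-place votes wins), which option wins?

Last-place votes: Banff 2, Reykjavik 5, Oaxaca 9.
Banff is ranked last by the fewest voters, so Banff wins.

Banff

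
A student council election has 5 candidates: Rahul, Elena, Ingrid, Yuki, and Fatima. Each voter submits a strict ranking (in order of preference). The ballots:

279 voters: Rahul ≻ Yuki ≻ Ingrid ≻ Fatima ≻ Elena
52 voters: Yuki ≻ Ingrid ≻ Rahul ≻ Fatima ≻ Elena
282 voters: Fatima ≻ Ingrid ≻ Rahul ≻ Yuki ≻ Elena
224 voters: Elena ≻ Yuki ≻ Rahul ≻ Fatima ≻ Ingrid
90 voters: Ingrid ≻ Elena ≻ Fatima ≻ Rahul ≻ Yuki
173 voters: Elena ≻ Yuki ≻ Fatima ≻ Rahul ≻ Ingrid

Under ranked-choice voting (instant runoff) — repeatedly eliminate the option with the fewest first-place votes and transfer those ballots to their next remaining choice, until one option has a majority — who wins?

Round 1: Rahul 279, Elena 397, Ingrid 90, Yuki 52, Fatima 282. Eliminate Yuki.
Round 2: Rahul 279, Elena 397, Ingrid 142, Fatima 282. Eliminate Ingrid.
Round 3: Rahul 331, Elena 487, Fatima 282. Eliminate Fatima.
Round 4: Rahul 613, Elena 487. Rahul has a majority.

Rahul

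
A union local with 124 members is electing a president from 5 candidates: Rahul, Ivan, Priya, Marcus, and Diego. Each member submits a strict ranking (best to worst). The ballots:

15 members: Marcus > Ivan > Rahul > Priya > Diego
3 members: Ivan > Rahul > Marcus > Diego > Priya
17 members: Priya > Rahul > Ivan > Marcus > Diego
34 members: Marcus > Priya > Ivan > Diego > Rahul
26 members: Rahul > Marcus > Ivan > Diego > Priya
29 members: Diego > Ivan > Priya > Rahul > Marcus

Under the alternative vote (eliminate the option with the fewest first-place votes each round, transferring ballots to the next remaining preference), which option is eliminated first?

Ivan

Round 1: Rahul 26, Ivan 3, Priya 17, Marcus 49, Diego 29. Eliminate Ivan.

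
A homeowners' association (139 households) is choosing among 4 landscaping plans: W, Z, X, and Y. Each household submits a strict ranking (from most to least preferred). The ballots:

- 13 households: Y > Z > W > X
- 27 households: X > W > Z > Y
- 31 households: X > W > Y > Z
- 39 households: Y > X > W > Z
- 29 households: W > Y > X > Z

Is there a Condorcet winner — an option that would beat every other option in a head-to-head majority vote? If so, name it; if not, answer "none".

none

Checking pairwise contests:
X beats W 97–42.
W beats Z 126–13.
Y beats X 81–58.
W beats Y 87–52.
Every option loses at least one head-to-head, so there is no Condorcet winner.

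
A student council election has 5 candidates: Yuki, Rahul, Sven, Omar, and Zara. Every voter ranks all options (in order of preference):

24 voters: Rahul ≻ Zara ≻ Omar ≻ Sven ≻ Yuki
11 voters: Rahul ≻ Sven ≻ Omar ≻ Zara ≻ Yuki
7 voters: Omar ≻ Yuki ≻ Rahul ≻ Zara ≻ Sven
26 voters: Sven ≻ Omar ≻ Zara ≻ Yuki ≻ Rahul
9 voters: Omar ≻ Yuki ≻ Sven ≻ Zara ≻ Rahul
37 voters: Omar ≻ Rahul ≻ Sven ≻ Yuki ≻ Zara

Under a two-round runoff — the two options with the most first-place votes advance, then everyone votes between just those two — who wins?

Omar

Round 1 first-place votes: Yuki 0, Rahul 35, Sven 26, Omar 53, Zara 0.
Omar and Rahul advance.
Runoff: Omar is preferred to Rahul by 79 voters; Rahul by 35.
Omar wins the runoff.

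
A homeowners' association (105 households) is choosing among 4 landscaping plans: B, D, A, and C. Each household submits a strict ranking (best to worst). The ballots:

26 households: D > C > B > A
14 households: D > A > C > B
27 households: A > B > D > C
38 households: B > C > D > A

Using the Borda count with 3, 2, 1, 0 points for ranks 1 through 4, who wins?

B

B: 26·1 + 14·0 + 27·2 + 38·3 = 194
D: 26·3 + 14·3 + 27·1 + 38·1 = 185
A: 26·0 + 14·2 + 27·3 + 38·0 = 109
C: 26·2 + 14·1 + 27·0 + 38·2 = 142
B has the highest Borda score (194).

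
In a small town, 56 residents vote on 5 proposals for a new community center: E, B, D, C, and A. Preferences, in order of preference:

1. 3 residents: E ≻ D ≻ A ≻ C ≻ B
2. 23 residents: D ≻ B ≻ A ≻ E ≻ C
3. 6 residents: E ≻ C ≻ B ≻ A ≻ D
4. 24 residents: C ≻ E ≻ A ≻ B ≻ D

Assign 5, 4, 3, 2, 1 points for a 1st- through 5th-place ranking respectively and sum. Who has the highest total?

E: 3·5 + 23·2 + 6·5 + 24·4 = 187
B: 3·1 + 23·4 + 6·3 + 24·2 = 161
D: 3·4 + 23·5 + 6·1 + 24·1 = 157
C: 3·2 + 23·1 + 6·4 + 24·5 = 173
A: 3·3 + 23·3 + 6·2 + 24·3 = 162
E has the highest Borda score (187).

E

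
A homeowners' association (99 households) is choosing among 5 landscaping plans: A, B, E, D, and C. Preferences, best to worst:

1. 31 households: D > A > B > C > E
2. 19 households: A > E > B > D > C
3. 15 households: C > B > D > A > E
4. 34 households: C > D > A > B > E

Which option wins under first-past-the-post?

C

First-place votes: A 19, B 0, E 0, D 31, C 49.
C has the most first-place votes.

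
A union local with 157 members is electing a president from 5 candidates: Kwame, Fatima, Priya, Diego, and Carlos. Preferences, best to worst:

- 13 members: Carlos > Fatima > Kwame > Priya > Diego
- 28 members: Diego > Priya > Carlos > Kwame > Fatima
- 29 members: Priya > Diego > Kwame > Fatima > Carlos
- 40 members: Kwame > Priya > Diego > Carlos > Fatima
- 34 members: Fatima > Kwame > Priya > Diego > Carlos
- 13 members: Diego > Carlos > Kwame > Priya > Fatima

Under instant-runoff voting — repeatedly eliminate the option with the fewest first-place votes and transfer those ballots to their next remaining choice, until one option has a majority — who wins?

Round 1: Kwame 40, Fatima 34, Priya 29, Diego 41, Carlos 13. Eliminate Carlos.
Round 2: Kwame 40, Fatima 47, Priya 29, Diego 41. Eliminate Priya.
Round 3: Kwame 40, Fatima 47, Diego 70. Eliminate Kwame.
Round 4: Fatima 47, Diego 110. Diego has a majority.

Diego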